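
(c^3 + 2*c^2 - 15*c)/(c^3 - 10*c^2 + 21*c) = (c + 5)/(c - 7)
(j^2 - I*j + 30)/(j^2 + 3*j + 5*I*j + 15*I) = (j - 6*I)/(j + 3)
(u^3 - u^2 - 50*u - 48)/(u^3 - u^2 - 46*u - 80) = (u^2 + 7*u + 6)/(u^2 + 7*u + 10)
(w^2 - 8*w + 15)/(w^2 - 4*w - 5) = (w - 3)/(w + 1)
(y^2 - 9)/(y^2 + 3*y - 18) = (y + 3)/(y + 6)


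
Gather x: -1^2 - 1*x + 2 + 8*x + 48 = 7*x + 49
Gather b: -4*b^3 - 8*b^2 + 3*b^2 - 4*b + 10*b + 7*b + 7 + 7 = -4*b^3 - 5*b^2 + 13*b + 14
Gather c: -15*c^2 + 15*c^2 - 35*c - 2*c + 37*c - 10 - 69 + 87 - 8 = 0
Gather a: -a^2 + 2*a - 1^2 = -a^2 + 2*a - 1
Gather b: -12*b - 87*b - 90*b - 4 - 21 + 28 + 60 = 63 - 189*b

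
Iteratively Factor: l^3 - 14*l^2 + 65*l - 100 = (l - 5)*(l^2 - 9*l + 20) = (l - 5)^2*(l - 4)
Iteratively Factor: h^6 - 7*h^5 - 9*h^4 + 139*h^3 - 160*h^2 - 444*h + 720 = (h - 3)*(h^5 - 4*h^4 - 21*h^3 + 76*h^2 + 68*h - 240) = (h - 3)*(h + 2)*(h^4 - 6*h^3 - 9*h^2 + 94*h - 120) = (h - 3)^2*(h + 2)*(h^3 - 3*h^2 - 18*h + 40) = (h - 3)^2*(h - 2)*(h + 2)*(h^2 - h - 20) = (h - 5)*(h - 3)^2*(h - 2)*(h + 2)*(h + 4)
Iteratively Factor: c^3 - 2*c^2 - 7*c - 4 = (c + 1)*(c^2 - 3*c - 4) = (c - 4)*(c + 1)*(c + 1)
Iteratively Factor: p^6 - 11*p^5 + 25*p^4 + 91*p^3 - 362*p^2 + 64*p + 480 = (p + 1)*(p^5 - 12*p^4 + 37*p^3 + 54*p^2 - 416*p + 480) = (p + 1)*(p + 3)*(p^4 - 15*p^3 + 82*p^2 - 192*p + 160) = (p - 4)*(p + 1)*(p + 3)*(p^3 - 11*p^2 + 38*p - 40) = (p - 4)^2*(p + 1)*(p + 3)*(p^2 - 7*p + 10) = (p - 5)*(p - 4)^2*(p + 1)*(p + 3)*(p - 2)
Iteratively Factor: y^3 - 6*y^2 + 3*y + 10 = (y - 5)*(y^2 - y - 2) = (y - 5)*(y + 1)*(y - 2)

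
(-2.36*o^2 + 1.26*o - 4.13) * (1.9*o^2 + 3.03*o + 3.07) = -4.484*o^4 - 4.7568*o^3 - 11.2744*o^2 - 8.6457*o - 12.6791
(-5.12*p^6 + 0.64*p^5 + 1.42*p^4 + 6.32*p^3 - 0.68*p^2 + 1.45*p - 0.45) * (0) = 0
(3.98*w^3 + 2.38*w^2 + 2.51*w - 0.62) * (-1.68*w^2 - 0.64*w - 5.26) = -6.6864*w^5 - 6.5456*w^4 - 26.6748*w^3 - 13.0836*w^2 - 12.8058*w + 3.2612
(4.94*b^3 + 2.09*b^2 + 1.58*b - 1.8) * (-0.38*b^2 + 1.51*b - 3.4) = -1.8772*b^5 + 6.6652*b^4 - 14.2405*b^3 - 4.0362*b^2 - 8.09*b + 6.12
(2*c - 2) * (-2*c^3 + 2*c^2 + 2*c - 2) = -4*c^4 + 8*c^3 - 8*c + 4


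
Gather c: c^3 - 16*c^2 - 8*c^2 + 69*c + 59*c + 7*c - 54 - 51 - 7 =c^3 - 24*c^2 + 135*c - 112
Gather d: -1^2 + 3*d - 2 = 3*d - 3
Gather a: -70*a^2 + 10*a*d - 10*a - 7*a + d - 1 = -70*a^2 + a*(10*d - 17) + d - 1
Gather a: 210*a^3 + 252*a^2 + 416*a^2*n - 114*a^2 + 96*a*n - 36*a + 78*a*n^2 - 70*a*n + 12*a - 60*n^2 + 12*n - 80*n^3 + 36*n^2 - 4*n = 210*a^3 + a^2*(416*n + 138) + a*(78*n^2 + 26*n - 24) - 80*n^3 - 24*n^2 + 8*n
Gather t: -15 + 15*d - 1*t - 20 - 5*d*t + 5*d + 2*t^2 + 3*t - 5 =20*d + 2*t^2 + t*(2 - 5*d) - 40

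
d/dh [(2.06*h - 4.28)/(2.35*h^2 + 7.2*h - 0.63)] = (-4.841*h^2 + 20.116*h + 29.5182)/(5.5225*h^4 + 33.84*h^3 + 48.879*h^2 - 9.072*h + 0.3969)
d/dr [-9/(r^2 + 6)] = 18*r/(r^2 + 6)^2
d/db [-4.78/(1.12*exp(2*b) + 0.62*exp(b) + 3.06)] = (10.7072*exp(b) + 2.9636)*exp(b)/(1.12*exp(2*b) + 0.62*exp(b) + 3.06)^2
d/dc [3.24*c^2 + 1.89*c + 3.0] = 6.48*c + 1.89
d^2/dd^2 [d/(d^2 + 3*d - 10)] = 2*(d*(2*d + 3)^2 - 3*(d + 1)*(d^2 + 3*d - 10))/(d^2 + 3*d - 10)^3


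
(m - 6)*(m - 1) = m^2 - 7*m + 6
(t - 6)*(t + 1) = t^2 - 5*t - 6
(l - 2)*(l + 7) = l^2 + 5*l - 14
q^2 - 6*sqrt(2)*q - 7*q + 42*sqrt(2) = (q - 7)*(q - 6*sqrt(2))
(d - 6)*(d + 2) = d^2 - 4*d - 12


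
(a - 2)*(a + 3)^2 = a^3 + 4*a^2 - 3*a - 18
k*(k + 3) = k^2 + 3*k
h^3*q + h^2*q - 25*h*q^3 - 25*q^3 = (h - 5*q)*(h + 5*q)*(h*q + q)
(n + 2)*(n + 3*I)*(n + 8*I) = n^3 + 2*n^2 + 11*I*n^2 - 24*n + 22*I*n - 48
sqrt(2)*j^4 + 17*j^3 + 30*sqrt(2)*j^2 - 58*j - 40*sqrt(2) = (j - sqrt(2))*(j + 4*sqrt(2))*(j + 5*sqrt(2))*(sqrt(2)*j + 1)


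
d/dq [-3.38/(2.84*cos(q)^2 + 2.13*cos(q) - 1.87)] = -(19.1984*cos(q) + 7.1994)*sin(q)/(2.84*cos(q)^2 + 2.13*cos(q) - 1.87)^2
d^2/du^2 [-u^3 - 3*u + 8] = -6*u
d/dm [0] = 0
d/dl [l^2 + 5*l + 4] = 2*l + 5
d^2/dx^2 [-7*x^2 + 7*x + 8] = -14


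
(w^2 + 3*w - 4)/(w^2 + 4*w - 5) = (w + 4)/(w + 5)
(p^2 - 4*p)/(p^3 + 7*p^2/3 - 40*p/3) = 3*(p - 4)/(3*p^2 + 7*p - 40)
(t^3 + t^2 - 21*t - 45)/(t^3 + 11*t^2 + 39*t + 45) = (t - 5)/(t + 5)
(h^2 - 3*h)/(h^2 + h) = (h - 3)/(h + 1)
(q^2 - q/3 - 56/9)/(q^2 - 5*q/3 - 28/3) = (q - 8/3)/(q - 4)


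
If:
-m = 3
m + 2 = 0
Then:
No Solution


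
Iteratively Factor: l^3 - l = (l + 1)*(l^2 - l) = l*(l + 1)*(l - 1)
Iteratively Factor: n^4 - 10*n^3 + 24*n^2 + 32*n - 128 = (n - 4)*(n^3 - 6*n^2 + 32) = (n - 4)^2*(n^2 - 2*n - 8) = (n - 4)^3*(n + 2)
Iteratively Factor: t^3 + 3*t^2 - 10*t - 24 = (t + 4)*(t^2 - t - 6) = (t - 3)*(t + 4)*(t + 2)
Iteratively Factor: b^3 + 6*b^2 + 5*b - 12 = (b + 4)*(b^2 + 2*b - 3) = (b + 3)*(b + 4)*(b - 1)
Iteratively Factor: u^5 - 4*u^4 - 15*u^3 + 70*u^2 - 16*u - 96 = (u + 1)*(u^4 - 5*u^3 - 10*u^2 + 80*u - 96) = (u - 4)*(u + 1)*(u^3 - u^2 - 14*u + 24) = (u - 4)*(u - 3)*(u + 1)*(u^2 + 2*u - 8) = (u - 4)*(u - 3)*(u + 1)*(u + 4)*(u - 2)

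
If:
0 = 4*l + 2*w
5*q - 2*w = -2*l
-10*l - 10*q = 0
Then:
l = 0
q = 0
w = 0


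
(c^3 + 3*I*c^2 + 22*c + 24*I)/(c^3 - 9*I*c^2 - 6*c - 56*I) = (c^2 + 7*I*c - 6)/(c^2 - 5*I*c + 14)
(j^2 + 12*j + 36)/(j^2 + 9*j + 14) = (j^2 + 12*j + 36)/(j^2 + 9*j + 14)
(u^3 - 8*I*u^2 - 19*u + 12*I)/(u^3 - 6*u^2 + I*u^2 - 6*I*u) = (u^3 - 8*I*u^2 - 19*u + 12*I)/(u*(u^2 + u*(-6 + I) - 6*I))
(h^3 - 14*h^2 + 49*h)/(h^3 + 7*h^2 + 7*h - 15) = h*(h^2 - 14*h + 49)/(h^3 + 7*h^2 + 7*h - 15)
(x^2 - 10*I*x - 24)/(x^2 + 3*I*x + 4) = (x^2 - 10*I*x - 24)/(x^2 + 3*I*x + 4)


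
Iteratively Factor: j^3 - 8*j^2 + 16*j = (j)*(j^2 - 8*j + 16) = j*(j - 4)*(j - 4)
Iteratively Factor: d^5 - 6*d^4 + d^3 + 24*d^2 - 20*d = (d + 2)*(d^4 - 8*d^3 + 17*d^2 - 10*d) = (d - 1)*(d + 2)*(d^3 - 7*d^2 + 10*d) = (d - 5)*(d - 1)*(d + 2)*(d^2 - 2*d) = (d - 5)*(d - 2)*(d - 1)*(d + 2)*(d)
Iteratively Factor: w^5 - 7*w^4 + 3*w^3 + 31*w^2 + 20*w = (w + 1)*(w^4 - 8*w^3 + 11*w^2 + 20*w) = (w + 1)^2*(w^3 - 9*w^2 + 20*w) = (w - 5)*(w + 1)^2*(w^2 - 4*w) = w*(w - 5)*(w + 1)^2*(w - 4)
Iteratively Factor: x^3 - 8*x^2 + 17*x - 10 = (x - 1)*(x^2 - 7*x + 10) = (x - 5)*(x - 1)*(x - 2)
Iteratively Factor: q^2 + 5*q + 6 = (q + 2)*(q + 3)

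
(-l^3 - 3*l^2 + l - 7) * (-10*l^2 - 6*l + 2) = 10*l^5 + 36*l^4 + 6*l^3 + 58*l^2 + 44*l - 14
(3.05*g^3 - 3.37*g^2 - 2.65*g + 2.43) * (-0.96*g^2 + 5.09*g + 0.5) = -2.928*g^5 + 18.7597*g^4 - 13.0843*g^3 - 17.5063*g^2 + 11.0437*g + 1.215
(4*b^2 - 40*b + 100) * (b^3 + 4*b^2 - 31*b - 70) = 4*b^5 - 24*b^4 - 184*b^3 + 1360*b^2 - 300*b - 7000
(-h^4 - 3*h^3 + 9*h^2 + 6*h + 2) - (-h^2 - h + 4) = -h^4 - 3*h^3 + 10*h^2 + 7*h - 2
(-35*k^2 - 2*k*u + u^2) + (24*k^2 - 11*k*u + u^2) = -11*k^2 - 13*k*u + 2*u^2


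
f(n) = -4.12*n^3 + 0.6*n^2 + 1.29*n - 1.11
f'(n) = -12.36*n^2 + 1.2*n + 1.29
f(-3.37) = 159.04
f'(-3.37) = -143.13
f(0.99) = -3.24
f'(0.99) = -9.64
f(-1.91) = 27.32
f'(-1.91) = -46.09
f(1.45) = -10.54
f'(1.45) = -22.96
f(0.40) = -0.76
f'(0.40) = -0.21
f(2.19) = -38.68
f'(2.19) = -55.36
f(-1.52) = 12.78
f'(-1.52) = -29.09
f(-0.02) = -1.14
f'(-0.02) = 1.26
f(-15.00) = 14019.54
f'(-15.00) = -2797.71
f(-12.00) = 7189.17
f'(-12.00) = -1792.95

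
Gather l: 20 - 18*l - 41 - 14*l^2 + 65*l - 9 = -14*l^2 + 47*l - 30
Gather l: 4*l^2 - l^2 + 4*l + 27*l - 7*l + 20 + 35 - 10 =3*l^2 + 24*l + 45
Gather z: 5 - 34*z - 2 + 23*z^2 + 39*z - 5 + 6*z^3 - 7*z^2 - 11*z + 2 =6*z^3 + 16*z^2 - 6*z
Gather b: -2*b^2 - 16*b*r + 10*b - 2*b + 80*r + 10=-2*b^2 + b*(8 - 16*r) + 80*r + 10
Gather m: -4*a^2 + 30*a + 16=-4*a^2 + 30*a + 16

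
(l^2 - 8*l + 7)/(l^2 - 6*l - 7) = (l - 1)/(l + 1)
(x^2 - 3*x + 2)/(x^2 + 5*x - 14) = (x - 1)/(x + 7)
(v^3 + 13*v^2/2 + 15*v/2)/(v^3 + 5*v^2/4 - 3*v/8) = 4*(v + 5)/(4*v - 1)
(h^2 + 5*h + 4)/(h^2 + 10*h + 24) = (h + 1)/(h + 6)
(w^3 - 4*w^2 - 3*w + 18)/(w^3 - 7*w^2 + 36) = (w - 3)/(w - 6)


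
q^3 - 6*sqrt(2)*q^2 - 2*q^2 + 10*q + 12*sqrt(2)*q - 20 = (q - 2)*(q - 5*sqrt(2))*(q - sqrt(2))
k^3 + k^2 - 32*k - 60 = (k - 6)*(k + 2)*(k + 5)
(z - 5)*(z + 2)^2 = z^3 - z^2 - 16*z - 20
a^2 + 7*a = a*(a + 7)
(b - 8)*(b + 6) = b^2 - 2*b - 48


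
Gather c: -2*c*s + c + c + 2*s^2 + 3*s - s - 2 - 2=c*(2 - 2*s) + 2*s^2 + 2*s - 4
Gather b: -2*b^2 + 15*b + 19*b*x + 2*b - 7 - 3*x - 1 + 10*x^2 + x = -2*b^2 + b*(19*x + 17) + 10*x^2 - 2*x - 8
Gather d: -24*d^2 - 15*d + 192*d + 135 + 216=-24*d^2 + 177*d + 351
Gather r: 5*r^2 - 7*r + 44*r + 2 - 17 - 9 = 5*r^2 + 37*r - 24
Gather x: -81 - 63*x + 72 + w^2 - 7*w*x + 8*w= w^2 + 8*w + x*(-7*w - 63) - 9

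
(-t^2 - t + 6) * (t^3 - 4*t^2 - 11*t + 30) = -t^5 + 3*t^4 + 21*t^3 - 43*t^2 - 96*t + 180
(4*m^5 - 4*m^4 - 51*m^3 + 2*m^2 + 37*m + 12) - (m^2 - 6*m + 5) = 4*m^5 - 4*m^4 - 51*m^3 + m^2 + 43*m + 7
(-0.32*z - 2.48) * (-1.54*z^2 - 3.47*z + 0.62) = 0.4928*z^3 + 4.9296*z^2 + 8.4072*z - 1.5376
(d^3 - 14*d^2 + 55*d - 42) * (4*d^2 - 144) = 4*d^5 - 56*d^4 + 76*d^3 + 1848*d^2 - 7920*d + 6048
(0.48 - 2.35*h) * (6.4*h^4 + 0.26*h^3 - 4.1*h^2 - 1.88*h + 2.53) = -15.04*h^5 + 2.461*h^4 + 9.7598*h^3 + 2.45*h^2 - 6.8479*h + 1.2144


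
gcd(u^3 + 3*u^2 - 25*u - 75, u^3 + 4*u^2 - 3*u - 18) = u + 3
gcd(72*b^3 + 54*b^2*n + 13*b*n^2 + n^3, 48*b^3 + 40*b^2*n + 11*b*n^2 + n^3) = 12*b^2 + 7*b*n + n^2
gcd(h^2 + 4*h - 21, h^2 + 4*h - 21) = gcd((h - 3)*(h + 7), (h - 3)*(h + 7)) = h^2 + 4*h - 21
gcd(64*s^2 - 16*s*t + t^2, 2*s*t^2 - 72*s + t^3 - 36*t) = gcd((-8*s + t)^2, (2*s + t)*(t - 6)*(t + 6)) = 1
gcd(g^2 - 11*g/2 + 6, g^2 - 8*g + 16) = g - 4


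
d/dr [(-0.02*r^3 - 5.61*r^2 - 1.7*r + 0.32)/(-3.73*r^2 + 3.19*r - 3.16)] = (0.0746*r^4 - 0.127600000000001*r^3 - 24.0473*r^2 + 37.8424*r + 4.3512)/(13.9129*r^4 - 23.7974*r^3 + 33.7497*r^2 - 20.1608*r + 9.9856)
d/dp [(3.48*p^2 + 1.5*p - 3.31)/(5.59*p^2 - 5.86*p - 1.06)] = (-28.7778*p^2 + 29.6282*p - 20.9866)/(31.2481*p^4 - 65.5148*p^3 + 22.4888*p^2 + 12.4232*p + 1.1236)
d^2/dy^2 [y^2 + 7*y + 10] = 2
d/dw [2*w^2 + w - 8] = 4*w + 1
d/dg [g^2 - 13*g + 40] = 2*g - 13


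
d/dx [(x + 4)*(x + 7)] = 2*x + 11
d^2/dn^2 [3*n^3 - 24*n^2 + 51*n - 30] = 18*n - 48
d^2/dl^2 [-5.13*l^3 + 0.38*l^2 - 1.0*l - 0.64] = 0.76 - 30.78*l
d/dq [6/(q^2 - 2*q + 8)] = 12*(1 - q)/(q^2 - 2*q + 8)^2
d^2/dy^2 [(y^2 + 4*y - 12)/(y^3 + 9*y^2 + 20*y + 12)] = 2*(y^3 - 6*y^2 - 24*y - 20)/(y^6 + 9*y^5 + 33*y^4 + 63*y^3 + 66*y^2 + 36*y + 8)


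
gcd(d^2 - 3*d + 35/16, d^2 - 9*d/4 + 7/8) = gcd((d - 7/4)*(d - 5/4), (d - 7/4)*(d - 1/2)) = d - 7/4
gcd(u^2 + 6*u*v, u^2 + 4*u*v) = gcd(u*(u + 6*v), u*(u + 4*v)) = u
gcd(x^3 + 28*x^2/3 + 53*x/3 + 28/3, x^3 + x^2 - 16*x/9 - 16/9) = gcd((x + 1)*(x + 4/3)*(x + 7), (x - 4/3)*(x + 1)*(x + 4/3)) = x^2 + 7*x/3 + 4/3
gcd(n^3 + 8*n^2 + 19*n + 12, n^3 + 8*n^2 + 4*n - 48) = n + 4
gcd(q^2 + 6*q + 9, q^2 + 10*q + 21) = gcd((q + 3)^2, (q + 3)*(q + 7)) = q + 3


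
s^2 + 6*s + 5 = (s + 1)*(s + 5)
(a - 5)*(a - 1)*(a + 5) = a^3 - a^2 - 25*a + 25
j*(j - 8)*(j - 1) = j^3 - 9*j^2 + 8*j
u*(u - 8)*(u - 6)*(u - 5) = u^4 - 19*u^3 + 118*u^2 - 240*u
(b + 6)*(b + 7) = b^2 + 13*b + 42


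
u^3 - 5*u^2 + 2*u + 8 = (u - 4)*(u - 2)*(u + 1)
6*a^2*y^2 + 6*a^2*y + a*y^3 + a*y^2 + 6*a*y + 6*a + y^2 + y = (6*a + y)*(y + 1)*(a*y + 1)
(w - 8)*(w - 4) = w^2 - 12*w + 32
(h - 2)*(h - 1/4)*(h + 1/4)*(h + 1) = h^4 - h^3 - 33*h^2/16 + h/16 + 1/8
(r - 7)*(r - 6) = r^2 - 13*r + 42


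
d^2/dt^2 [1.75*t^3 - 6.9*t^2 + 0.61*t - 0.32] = 10.5*t - 13.8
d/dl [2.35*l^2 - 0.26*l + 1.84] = 4.7*l - 0.26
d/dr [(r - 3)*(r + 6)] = 2*r + 3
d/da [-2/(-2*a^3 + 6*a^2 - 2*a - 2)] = (-3*a^2 + 6*a - 1)/(a^3 - 3*a^2 + a + 1)^2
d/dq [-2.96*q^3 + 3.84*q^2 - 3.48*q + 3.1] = -8.88*q^2 + 7.68*q - 3.48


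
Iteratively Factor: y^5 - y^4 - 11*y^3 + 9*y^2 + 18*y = (y + 1)*(y^4 - 2*y^3 - 9*y^2 + 18*y) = y*(y + 1)*(y^3 - 2*y^2 - 9*y + 18) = y*(y + 1)*(y + 3)*(y^2 - 5*y + 6) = y*(y - 3)*(y + 1)*(y + 3)*(y - 2)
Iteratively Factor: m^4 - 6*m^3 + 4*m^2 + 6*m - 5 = (m - 1)*(m^3 - 5*m^2 - m + 5) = (m - 1)*(m + 1)*(m^2 - 6*m + 5) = (m - 5)*(m - 1)*(m + 1)*(m - 1)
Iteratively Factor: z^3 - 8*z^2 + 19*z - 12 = (z - 3)*(z^2 - 5*z + 4) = (z - 4)*(z - 3)*(z - 1)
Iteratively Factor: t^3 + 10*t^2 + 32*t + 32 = (t + 2)*(t^2 + 8*t + 16) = (t + 2)*(t + 4)*(t + 4)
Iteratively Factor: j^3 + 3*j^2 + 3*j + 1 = (j + 1)*(j^2 + 2*j + 1) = (j + 1)^2*(j + 1)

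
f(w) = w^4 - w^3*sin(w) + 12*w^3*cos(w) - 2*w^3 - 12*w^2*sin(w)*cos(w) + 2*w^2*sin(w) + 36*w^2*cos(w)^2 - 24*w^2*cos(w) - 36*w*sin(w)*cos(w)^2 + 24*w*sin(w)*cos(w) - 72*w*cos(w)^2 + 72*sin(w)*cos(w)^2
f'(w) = -12*w^3*sin(w) - w^3*cos(w) + 4*w^3 + 12*w^2*sin(w)^2 - 72*w^2*sin(w)*cos(w) + 21*w^2*sin(w) - 12*w^2*cos(w)^2 + 38*w^2*cos(w) - 6*w^2 + 72*w*sin(w)^2*cos(w) - 24*w*sin(w)^2 + 120*w*sin(w)*cos(w) + 4*w*sin(w) - 36*w*cos(w)^3 + 96*w*cos(w)^2 - 48*w*cos(w) - 144*sin(w)^2*cos(w) - 36*sin(w)*cos(w)^2 + 24*sin(w)*cos(w) + 72*cos(w)^3 - 72*cos(w)^2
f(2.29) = 1.23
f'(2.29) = 10.79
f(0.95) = -2.83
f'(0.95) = -1.02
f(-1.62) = 8.25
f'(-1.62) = -76.44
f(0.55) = -1.27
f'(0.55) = -5.03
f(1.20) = -2.44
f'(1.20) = 3.89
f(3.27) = 31.01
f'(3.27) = 1.68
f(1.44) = -1.24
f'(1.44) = 5.34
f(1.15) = -2.61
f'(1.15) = 3.06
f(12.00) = 36500.26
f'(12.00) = 22156.50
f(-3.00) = 1142.45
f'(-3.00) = -1495.71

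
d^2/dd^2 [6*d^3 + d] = 36*d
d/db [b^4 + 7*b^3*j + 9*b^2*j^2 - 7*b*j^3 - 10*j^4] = 4*b^3 + 21*b^2*j + 18*b*j^2 - 7*j^3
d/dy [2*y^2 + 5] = 4*y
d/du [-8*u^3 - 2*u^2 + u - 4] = -24*u^2 - 4*u + 1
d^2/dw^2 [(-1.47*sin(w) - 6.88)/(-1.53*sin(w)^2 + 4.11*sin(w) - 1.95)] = (-3.441123*sin(w)^5 - 73.665369*sin(w)^4 + 162.987228*sin(w)^3 + 50.7393089999999*sin(w)^2 - 346.624929*sin(w) + 214.944966)/(3.581577*sin(w)^6 - 28.863297*sin(w)^5 + 91.229004*sin(w)^4 - 142.999641*sin(w)^3 + 116.27226*sin(w)^2 - 46.884825*sin(w) + 7.414875)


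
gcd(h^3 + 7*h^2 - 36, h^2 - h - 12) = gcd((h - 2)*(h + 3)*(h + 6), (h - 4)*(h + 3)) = h + 3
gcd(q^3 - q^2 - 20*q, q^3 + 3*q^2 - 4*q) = q^2 + 4*q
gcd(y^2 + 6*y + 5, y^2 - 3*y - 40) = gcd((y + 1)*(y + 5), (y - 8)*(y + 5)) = y + 5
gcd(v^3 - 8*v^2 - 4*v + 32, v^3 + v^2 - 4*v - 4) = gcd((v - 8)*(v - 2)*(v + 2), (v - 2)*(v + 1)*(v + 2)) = v^2 - 4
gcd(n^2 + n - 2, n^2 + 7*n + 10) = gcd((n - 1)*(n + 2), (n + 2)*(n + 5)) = n + 2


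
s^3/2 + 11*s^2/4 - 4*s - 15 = (s/2 + 1)*(s - 5/2)*(s + 6)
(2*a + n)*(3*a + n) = 6*a^2 + 5*a*n + n^2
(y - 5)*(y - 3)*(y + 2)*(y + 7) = y^4 + y^3 - 43*y^2 + 23*y + 210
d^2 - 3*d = d*(d - 3)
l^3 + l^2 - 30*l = l*(l - 5)*(l + 6)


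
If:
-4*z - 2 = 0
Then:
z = -1/2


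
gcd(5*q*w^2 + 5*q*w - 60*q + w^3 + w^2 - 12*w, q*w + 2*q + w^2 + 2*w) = 1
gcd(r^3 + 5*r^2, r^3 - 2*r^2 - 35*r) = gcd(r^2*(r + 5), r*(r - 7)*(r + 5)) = r^2 + 5*r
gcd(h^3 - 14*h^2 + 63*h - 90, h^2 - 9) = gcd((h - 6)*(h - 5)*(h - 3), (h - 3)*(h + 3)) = h - 3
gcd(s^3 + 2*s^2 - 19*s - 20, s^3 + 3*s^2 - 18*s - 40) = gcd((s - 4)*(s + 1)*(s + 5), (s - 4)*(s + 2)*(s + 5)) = s^2 + s - 20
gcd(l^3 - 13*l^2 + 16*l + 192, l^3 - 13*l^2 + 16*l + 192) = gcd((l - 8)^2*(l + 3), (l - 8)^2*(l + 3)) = l^3 - 13*l^2 + 16*l + 192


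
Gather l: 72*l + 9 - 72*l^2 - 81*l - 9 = -72*l^2 - 9*l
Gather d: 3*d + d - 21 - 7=4*d - 28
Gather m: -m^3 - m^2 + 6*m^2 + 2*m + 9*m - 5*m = -m^3 + 5*m^2 + 6*m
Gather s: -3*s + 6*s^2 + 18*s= 6*s^2 + 15*s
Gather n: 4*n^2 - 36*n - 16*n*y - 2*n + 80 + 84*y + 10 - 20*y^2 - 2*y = 4*n^2 + n*(-16*y - 38) - 20*y^2 + 82*y + 90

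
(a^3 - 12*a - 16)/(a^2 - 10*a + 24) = (a^2 + 4*a + 4)/(a - 6)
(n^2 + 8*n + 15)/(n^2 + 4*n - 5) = (n + 3)/(n - 1)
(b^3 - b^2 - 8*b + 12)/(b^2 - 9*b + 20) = (b^3 - b^2 - 8*b + 12)/(b^2 - 9*b + 20)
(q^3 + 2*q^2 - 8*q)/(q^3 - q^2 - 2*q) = (q + 4)/(q + 1)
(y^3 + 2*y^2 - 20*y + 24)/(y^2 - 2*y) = y + 4 - 12/y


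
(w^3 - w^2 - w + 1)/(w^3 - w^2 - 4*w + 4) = (w^2 - 1)/(w^2 - 4)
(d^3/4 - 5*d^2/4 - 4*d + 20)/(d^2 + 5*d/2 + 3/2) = (d^3 - 5*d^2 - 16*d + 80)/(2*(2*d^2 + 5*d + 3))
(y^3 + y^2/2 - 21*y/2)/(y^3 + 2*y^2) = (2*y^2 + y - 21)/(2*y*(y + 2))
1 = 1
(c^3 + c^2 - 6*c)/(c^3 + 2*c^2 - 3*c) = (c - 2)/(c - 1)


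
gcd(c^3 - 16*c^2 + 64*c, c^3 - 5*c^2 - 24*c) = c^2 - 8*c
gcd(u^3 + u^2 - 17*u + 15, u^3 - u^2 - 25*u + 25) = u^2 + 4*u - 5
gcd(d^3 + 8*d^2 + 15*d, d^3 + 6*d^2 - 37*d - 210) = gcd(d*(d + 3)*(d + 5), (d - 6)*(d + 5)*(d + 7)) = d + 5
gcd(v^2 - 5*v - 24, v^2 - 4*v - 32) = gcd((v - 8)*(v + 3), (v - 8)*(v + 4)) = v - 8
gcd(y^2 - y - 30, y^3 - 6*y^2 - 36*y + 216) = y - 6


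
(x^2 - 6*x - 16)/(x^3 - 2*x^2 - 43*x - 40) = (x + 2)/(x^2 + 6*x + 5)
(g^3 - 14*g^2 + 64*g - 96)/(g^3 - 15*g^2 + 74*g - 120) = (g - 4)/(g - 5)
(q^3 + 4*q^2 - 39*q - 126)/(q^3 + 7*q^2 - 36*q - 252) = (q + 3)/(q + 6)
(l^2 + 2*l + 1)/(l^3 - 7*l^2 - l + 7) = (l + 1)/(l^2 - 8*l + 7)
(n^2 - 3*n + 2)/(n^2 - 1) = (n - 2)/(n + 1)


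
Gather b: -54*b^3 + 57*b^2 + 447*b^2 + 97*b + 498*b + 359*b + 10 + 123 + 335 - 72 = -54*b^3 + 504*b^2 + 954*b + 396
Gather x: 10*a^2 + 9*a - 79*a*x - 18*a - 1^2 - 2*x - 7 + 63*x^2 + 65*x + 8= 10*a^2 - 9*a + 63*x^2 + x*(63 - 79*a)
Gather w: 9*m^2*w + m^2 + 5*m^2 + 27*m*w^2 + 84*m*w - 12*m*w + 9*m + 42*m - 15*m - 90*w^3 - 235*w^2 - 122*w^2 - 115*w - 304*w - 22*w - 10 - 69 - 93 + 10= 6*m^2 + 36*m - 90*w^3 + w^2*(27*m - 357) + w*(9*m^2 + 72*m - 441) - 162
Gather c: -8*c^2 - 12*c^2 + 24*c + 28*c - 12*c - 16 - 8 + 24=-20*c^2 + 40*c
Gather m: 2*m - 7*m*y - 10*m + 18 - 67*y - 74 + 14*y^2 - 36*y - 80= m*(-7*y - 8) + 14*y^2 - 103*y - 136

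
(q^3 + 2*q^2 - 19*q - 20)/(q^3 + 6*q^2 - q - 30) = (q^2 - 3*q - 4)/(q^2 + q - 6)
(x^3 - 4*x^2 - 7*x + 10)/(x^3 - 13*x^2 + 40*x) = (x^2 + x - 2)/(x*(x - 8))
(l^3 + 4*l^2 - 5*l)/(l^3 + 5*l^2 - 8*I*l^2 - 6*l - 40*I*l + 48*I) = l*(l + 5)/(l^2 + 2*l*(3 - 4*I) - 48*I)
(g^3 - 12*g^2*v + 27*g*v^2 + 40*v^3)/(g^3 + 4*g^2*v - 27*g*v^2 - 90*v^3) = (g^2 - 7*g*v - 8*v^2)/(g^2 + 9*g*v + 18*v^2)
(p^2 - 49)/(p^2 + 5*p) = (p^2 - 49)/(p*(p + 5))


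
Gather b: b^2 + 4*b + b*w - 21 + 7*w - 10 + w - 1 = b^2 + b*(w + 4) + 8*w - 32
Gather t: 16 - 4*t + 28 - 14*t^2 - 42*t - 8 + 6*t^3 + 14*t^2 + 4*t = 6*t^3 - 42*t + 36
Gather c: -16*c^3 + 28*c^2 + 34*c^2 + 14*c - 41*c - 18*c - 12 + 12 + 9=-16*c^3 + 62*c^2 - 45*c + 9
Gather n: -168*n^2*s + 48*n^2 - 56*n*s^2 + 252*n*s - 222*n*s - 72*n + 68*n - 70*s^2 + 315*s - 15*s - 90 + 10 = n^2*(48 - 168*s) + n*(-56*s^2 + 30*s - 4) - 70*s^2 + 300*s - 80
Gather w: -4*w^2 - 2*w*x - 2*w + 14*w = -4*w^2 + w*(12 - 2*x)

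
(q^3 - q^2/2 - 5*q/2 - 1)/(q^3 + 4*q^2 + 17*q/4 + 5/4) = 2*(q - 2)/(2*q + 5)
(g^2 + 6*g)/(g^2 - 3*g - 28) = g*(g + 6)/(g^2 - 3*g - 28)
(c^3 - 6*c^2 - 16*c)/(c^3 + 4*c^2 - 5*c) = (c^2 - 6*c - 16)/(c^2 + 4*c - 5)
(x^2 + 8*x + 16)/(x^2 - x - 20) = (x + 4)/(x - 5)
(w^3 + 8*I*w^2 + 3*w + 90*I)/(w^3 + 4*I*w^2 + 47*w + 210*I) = (w - 3*I)/(w - 7*I)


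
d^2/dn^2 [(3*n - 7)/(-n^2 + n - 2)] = 2*(-(2*n - 1)^2*(3*n - 7) + (9*n - 10)*(n^2 - n + 2))/(n^2 - n + 2)^3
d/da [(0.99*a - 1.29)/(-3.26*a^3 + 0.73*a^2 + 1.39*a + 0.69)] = (6.4548*a^3 - 13.3389*a^2 + 1.8834*a + 2.4762)/(10.6276*a^6 - 4.7596*a^5 - 8.5299*a^4 - 2.4694*a^3 + 2.9395*a^2 + 1.9182*a + 0.4761)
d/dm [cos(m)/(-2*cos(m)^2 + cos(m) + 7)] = (2*sin(m)^2 - 9)*sin(m)/(cos(m) - cos(2*m) + 6)^2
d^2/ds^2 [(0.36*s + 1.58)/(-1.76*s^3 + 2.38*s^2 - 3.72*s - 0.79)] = (-6.690816*s^5 - 49.682688*s^4 + 106.52848*s^3 - 109.75944*s^2 + 93.051888*s - 47.55484)/(5.451776*s^9 - 22.116864*s^8 + 64.477248*s^7 - 99.633976*s^6 + 116.426544*s^5 - 54.34782*s^4 + 12.808032*s^3 + 28.340934*s^2 + 6.964956*s + 0.493039)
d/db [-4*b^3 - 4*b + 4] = -12*b^2 - 4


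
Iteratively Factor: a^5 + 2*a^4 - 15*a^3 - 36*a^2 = (a)*(a^4 + 2*a^3 - 15*a^2 - 36*a) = a*(a - 4)*(a^3 + 6*a^2 + 9*a) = a^2*(a - 4)*(a^2 + 6*a + 9) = a^2*(a - 4)*(a + 3)*(a + 3)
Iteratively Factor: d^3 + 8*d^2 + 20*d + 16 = (d + 2)*(d^2 + 6*d + 8) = (d + 2)^2*(d + 4)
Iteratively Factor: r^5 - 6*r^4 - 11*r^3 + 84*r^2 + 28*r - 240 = (r + 3)*(r^4 - 9*r^3 + 16*r^2 + 36*r - 80) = (r - 5)*(r + 3)*(r^3 - 4*r^2 - 4*r + 16) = (r - 5)*(r - 2)*(r + 3)*(r^2 - 2*r - 8) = (r - 5)*(r - 2)*(r + 2)*(r + 3)*(r - 4)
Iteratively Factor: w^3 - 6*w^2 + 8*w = (w)*(w^2 - 6*w + 8) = w*(w - 4)*(w - 2)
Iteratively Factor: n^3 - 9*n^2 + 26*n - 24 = (n - 4)*(n^2 - 5*n + 6) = (n - 4)*(n - 2)*(n - 3)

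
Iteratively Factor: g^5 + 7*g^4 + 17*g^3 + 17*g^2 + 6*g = (g + 3)*(g^4 + 4*g^3 + 5*g^2 + 2*g) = (g + 2)*(g + 3)*(g^3 + 2*g^2 + g) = g*(g + 2)*(g + 3)*(g^2 + 2*g + 1) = g*(g + 1)*(g + 2)*(g + 3)*(g + 1)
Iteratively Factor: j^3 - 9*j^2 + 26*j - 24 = (j - 4)*(j^2 - 5*j + 6) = (j - 4)*(j - 3)*(j - 2)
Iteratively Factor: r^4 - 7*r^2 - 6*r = (r + 1)*(r^3 - r^2 - 6*r) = r*(r + 1)*(r^2 - r - 6) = r*(r - 3)*(r + 1)*(r + 2)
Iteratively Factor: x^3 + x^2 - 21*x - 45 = (x - 5)*(x^2 + 6*x + 9) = (x - 5)*(x + 3)*(x + 3)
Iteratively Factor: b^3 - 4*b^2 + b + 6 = (b - 2)*(b^2 - 2*b - 3) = (b - 3)*(b - 2)*(b + 1)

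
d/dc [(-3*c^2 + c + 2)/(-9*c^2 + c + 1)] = (6*c^2 + 30*c - 1)/(81*c^4 - 18*c^3 - 17*c^2 + 2*c + 1)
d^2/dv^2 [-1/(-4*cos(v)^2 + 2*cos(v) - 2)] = (16*sin(v)^4 - sin(v)^2 + 17*cos(v)/2 - 3*cos(3*v)/2 - 13)/(2*(2*sin(v)^2 + cos(v) - 3)^3)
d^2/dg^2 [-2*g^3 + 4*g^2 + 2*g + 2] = 8 - 12*g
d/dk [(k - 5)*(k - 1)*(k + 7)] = 3*k^2 + 2*k - 37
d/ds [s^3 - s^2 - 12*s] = 3*s^2 - 2*s - 12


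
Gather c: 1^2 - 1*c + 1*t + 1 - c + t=-2*c + 2*t + 2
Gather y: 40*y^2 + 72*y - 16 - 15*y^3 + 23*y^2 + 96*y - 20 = -15*y^3 + 63*y^2 + 168*y - 36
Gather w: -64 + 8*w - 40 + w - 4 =9*w - 108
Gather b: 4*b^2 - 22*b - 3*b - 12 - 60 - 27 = 4*b^2 - 25*b - 99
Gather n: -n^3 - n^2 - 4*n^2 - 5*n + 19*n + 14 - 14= -n^3 - 5*n^2 + 14*n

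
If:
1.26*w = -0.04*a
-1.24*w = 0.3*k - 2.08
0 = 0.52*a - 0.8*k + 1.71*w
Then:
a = 15.38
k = 8.95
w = -0.49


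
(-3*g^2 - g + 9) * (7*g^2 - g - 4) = -21*g^4 - 4*g^3 + 76*g^2 - 5*g - 36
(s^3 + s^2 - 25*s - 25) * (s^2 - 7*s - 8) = s^5 - 6*s^4 - 40*s^3 + 142*s^2 + 375*s + 200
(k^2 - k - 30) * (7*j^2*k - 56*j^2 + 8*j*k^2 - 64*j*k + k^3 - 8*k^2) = 7*j^2*k^3 - 63*j^2*k^2 - 154*j^2*k + 1680*j^2 + 8*j*k^4 - 72*j*k^3 - 176*j*k^2 + 1920*j*k + k^5 - 9*k^4 - 22*k^3 + 240*k^2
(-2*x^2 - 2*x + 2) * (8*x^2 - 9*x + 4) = -16*x^4 + 2*x^3 + 26*x^2 - 26*x + 8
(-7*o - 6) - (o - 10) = 4 - 8*o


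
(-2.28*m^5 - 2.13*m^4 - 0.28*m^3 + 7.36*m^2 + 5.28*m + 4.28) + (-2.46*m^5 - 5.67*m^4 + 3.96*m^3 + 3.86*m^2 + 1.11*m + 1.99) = -4.74*m^5 - 7.8*m^4 + 3.68*m^3 + 11.22*m^2 + 6.39*m + 6.27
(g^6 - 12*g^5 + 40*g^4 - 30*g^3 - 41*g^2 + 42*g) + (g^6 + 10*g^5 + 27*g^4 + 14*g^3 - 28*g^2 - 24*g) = 2*g^6 - 2*g^5 + 67*g^4 - 16*g^3 - 69*g^2 + 18*g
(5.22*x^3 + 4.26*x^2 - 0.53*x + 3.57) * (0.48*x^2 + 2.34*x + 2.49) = 2.5056*x^5 + 14.2596*x^4 + 22.7118*x^3 + 11.0808*x^2 + 7.0341*x + 8.8893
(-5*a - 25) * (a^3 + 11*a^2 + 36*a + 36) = -5*a^4 - 80*a^3 - 455*a^2 - 1080*a - 900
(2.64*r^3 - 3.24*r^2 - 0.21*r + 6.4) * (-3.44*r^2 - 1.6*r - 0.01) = -9.0816*r^5 + 6.9216*r^4 + 5.88*r^3 - 21.6476*r^2 - 10.2379*r - 0.064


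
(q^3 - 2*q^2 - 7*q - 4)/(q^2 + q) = q - 3 - 4/q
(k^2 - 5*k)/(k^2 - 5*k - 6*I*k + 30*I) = k/(k - 6*I)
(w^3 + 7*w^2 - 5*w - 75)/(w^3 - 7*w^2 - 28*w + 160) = (w^2 + 2*w - 15)/(w^2 - 12*w + 32)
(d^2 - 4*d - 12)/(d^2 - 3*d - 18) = (d + 2)/(d + 3)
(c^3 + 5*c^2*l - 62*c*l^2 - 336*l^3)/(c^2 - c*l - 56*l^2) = c + 6*l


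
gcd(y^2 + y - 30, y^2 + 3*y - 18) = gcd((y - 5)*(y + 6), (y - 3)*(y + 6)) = y + 6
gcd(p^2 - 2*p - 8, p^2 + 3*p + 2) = p + 2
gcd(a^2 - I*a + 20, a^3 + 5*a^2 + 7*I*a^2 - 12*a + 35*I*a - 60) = a + 4*I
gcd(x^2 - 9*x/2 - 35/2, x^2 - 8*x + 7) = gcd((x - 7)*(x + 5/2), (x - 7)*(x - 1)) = x - 7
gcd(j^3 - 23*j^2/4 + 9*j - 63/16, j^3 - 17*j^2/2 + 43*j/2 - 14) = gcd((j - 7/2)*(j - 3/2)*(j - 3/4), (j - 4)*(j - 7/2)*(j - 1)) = j - 7/2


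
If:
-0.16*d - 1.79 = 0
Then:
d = -11.19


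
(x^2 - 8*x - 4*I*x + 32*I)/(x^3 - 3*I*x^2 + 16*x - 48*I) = (x - 8)/(x^2 + I*x + 12)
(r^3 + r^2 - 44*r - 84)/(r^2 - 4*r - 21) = (r^2 + 8*r + 12)/(r + 3)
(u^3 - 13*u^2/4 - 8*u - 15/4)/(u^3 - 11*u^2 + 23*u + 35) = (u + 3/4)/(u - 7)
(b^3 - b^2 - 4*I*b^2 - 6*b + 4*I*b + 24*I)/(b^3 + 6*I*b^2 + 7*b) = (b^3 - b^2 - 4*I*b^2 - 6*b + 4*I*b + 24*I)/(b*(b^2 + 6*I*b + 7))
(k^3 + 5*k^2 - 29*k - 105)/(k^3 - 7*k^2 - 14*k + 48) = (k^2 + 2*k - 35)/(k^2 - 10*k + 16)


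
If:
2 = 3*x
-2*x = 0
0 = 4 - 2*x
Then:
No Solution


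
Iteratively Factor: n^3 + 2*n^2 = (n)*(n^2 + 2*n) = n^2*(n + 2)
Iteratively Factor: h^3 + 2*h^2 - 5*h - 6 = (h - 2)*(h^2 + 4*h + 3) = (h - 2)*(h + 1)*(h + 3)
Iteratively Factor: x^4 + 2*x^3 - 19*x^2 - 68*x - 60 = (x + 3)*(x^3 - x^2 - 16*x - 20) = (x - 5)*(x + 3)*(x^2 + 4*x + 4) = (x - 5)*(x + 2)*(x + 3)*(x + 2)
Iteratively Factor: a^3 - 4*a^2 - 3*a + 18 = (a + 2)*(a^2 - 6*a + 9) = (a - 3)*(a + 2)*(a - 3)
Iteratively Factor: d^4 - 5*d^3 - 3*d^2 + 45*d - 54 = (d - 3)*(d^3 - 2*d^2 - 9*d + 18) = (d - 3)*(d + 3)*(d^2 - 5*d + 6) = (d - 3)^2*(d + 3)*(d - 2)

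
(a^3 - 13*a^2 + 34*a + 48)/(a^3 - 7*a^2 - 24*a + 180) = (a^2 - 7*a - 8)/(a^2 - a - 30)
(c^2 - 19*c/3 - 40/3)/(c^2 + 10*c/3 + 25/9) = 3*(c - 8)/(3*c + 5)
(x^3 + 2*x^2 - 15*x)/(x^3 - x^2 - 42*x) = (-x^2 - 2*x + 15)/(-x^2 + x + 42)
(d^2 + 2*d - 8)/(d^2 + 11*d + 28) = (d - 2)/(d + 7)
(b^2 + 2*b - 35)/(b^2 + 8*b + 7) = (b - 5)/(b + 1)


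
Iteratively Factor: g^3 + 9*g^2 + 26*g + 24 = (g + 2)*(g^2 + 7*g + 12) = (g + 2)*(g + 3)*(g + 4)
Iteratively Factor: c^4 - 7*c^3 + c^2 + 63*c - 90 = (c + 3)*(c^3 - 10*c^2 + 31*c - 30) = (c - 2)*(c + 3)*(c^2 - 8*c + 15) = (c - 5)*(c - 2)*(c + 3)*(c - 3)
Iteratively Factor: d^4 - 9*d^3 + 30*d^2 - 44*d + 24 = (d - 2)*(d^3 - 7*d^2 + 16*d - 12) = (d - 2)^2*(d^2 - 5*d + 6) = (d - 2)^3*(d - 3)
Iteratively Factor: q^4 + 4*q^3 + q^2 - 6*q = (q - 1)*(q^3 + 5*q^2 + 6*q) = (q - 1)*(q + 3)*(q^2 + 2*q) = q*(q - 1)*(q + 3)*(q + 2)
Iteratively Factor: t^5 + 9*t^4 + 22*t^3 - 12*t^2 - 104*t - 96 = (t + 4)*(t^4 + 5*t^3 + 2*t^2 - 20*t - 24) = (t + 2)*(t + 4)*(t^3 + 3*t^2 - 4*t - 12) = (t + 2)*(t + 3)*(t + 4)*(t^2 - 4) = (t + 2)^2*(t + 3)*(t + 4)*(t - 2)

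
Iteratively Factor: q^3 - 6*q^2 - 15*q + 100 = (q - 5)*(q^2 - q - 20) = (q - 5)^2*(q + 4)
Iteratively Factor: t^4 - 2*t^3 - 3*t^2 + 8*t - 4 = (t - 1)*(t^3 - t^2 - 4*t + 4) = (t - 1)^2*(t^2 - 4) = (t - 1)^2*(t + 2)*(t - 2)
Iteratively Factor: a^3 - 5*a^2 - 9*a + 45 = (a - 5)*(a^2 - 9) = (a - 5)*(a + 3)*(a - 3)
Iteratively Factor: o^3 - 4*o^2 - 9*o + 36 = (o + 3)*(o^2 - 7*o + 12) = (o - 3)*(o + 3)*(o - 4)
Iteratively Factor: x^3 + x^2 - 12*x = (x + 4)*(x^2 - 3*x) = x*(x + 4)*(x - 3)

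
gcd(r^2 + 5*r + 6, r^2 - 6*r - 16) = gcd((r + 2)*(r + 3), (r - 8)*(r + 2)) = r + 2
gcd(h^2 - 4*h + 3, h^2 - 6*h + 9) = h - 3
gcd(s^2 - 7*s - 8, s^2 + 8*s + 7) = s + 1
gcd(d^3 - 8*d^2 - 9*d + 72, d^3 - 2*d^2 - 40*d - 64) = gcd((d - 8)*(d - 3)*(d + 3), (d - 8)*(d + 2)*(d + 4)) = d - 8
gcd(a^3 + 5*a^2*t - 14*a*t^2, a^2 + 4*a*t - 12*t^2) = -a + 2*t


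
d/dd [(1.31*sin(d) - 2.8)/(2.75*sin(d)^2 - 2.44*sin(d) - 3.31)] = (-3.6025*sin(d)^2 + 15.4*sin(d) - 11.1681)*cos(d)/(7.5625*sin(d)^4 - 13.42*sin(d)^3 - 12.2514*sin(d)^2 + 16.1528*sin(d) + 10.9561)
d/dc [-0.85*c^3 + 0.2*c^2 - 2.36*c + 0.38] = -2.55*c^2 + 0.4*c - 2.36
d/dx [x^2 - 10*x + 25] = 2*x - 10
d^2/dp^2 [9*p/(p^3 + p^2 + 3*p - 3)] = 18*(p*(3*p^2 + 2*p + 3)^2 - (3*p^2 + p*(3*p + 1) + 2*p + 3)*(p^3 + p^2 + 3*p - 3))/(p^3 + p^2 + 3*p - 3)^3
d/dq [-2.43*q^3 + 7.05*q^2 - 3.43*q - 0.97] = -7.29*q^2 + 14.1*q - 3.43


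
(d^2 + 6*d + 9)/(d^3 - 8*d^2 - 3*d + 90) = (d + 3)/(d^2 - 11*d + 30)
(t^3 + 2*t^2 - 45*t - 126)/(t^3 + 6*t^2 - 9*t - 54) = (t - 7)/(t - 3)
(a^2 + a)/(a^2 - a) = (a + 1)/(a - 1)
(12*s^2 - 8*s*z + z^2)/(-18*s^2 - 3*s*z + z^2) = (-2*s + z)/(3*s + z)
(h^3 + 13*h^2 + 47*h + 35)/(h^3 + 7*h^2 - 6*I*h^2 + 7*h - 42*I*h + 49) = (h^2 + 6*h + 5)/(h^2 - 6*I*h + 7)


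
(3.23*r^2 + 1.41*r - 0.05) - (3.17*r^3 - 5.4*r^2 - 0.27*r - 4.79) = -3.17*r^3 + 8.63*r^2 + 1.68*r + 4.74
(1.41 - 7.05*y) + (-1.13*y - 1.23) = 0.18 - 8.18*y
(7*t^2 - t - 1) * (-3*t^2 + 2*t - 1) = -21*t^4 + 17*t^3 - 6*t^2 - t + 1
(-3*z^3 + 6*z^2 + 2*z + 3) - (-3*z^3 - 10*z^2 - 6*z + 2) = 16*z^2 + 8*z + 1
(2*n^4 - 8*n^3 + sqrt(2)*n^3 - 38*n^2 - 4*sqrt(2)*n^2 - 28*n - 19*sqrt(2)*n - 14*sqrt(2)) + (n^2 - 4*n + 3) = 2*n^4 - 8*n^3 + sqrt(2)*n^3 - 37*n^2 - 4*sqrt(2)*n^2 - 32*n - 19*sqrt(2)*n - 14*sqrt(2) + 3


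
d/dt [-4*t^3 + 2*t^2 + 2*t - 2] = -12*t^2 + 4*t + 2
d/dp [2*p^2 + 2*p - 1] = 4*p + 2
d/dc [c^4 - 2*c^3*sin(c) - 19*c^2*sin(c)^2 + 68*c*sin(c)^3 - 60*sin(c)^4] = -2*c^3*cos(c) + 4*c^3 - 6*c^2*sin(c) - 19*c^2*sin(2*c) + 204*c*sin(c)^2*cos(c) - 38*c*sin(c)^2 - 240*sin(c)^3*cos(c) + 68*sin(c)^3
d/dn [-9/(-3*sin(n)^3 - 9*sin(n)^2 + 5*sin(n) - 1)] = 9*(-9*sin(n)^2 - 18*sin(n) + 5)*cos(n)/(3*sin(n)^3 + 9*sin(n)^2 - 5*sin(n) + 1)^2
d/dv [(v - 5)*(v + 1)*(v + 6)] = 3*v^2 + 4*v - 29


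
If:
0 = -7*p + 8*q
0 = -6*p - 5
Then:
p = -5/6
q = -35/48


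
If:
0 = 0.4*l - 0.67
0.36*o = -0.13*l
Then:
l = 1.68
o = -0.60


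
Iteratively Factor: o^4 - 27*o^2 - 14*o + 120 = (o + 3)*(o^3 - 3*o^2 - 18*o + 40) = (o + 3)*(o + 4)*(o^2 - 7*o + 10) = (o - 2)*(o + 3)*(o + 4)*(o - 5)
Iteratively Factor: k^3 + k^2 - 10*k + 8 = (k + 4)*(k^2 - 3*k + 2) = (k - 1)*(k + 4)*(k - 2)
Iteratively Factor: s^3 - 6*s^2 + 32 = (s - 4)*(s^2 - 2*s - 8) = (s - 4)^2*(s + 2)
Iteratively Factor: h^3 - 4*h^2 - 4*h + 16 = (h - 4)*(h^2 - 4) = (h - 4)*(h + 2)*(h - 2)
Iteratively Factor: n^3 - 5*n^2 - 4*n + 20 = (n + 2)*(n^2 - 7*n + 10) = (n - 2)*(n + 2)*(n - 5)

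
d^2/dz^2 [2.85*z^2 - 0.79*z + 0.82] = 5.70000000000000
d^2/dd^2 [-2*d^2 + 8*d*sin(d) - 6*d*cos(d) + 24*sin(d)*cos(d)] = -8*d*sin(d) + 6*d*cos(d) + 12*sin(d) - 48*sin(2*d) + 16*cos(d) - 4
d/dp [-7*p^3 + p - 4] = 1 - 21*p^2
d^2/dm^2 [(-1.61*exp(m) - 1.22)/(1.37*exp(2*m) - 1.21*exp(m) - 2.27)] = (-3.021809*exp(4*m) - 11.828169*exp(3*m) - 23.974452*exp(2*m) - 12.540327*exp(m) - 4.945195)*exp(m)/(2.571353*exp(6*m) - 6.813147*exp(5*m) - 6.764238*exp(4*m) + 20.806313*exp(3*m) + 11.207898*exp(2*m) - 18.705027*exp(m) - 11.697083)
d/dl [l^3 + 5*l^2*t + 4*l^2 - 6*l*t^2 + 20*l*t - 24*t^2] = 3*l^2 + 10*l*t + 8*l - 6*t^2 + 20*t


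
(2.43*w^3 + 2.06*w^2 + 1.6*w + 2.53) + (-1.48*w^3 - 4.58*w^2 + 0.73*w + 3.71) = 0.95*w^3 - 2.52*w^2 + 2.33*w + 6.24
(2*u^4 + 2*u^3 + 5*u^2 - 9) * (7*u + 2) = 14*u^5 + 18*u^4 + 39*u^3 + 10*u^2 - 63*u - 18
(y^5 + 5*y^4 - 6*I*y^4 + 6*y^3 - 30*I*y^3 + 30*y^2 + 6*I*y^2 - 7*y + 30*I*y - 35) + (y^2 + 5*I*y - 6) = y^5 + 5*y^4 - 6*I*y^4 + 6*y^3 - 30*I*y^3 + 31*y^2 + 6*I*y^2 - 7*y + 35*I*y - 41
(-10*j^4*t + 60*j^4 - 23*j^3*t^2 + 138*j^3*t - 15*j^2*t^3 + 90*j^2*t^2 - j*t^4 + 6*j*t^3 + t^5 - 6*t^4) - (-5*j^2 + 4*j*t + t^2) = -10*j^4*t + 60*j^4 - 23*j^3*t^2 + 138*j^3*t - 15*j^2*t^3 + 90*j^2*t^2 + 5*j^2 - j*t^4 + 6*j*t^3 - 4*j*t + t^5 - 6*t^4 - t^2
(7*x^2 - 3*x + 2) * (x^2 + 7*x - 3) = 7*x^4 + 46*x^3 - 40*x^2 + 23*x - 6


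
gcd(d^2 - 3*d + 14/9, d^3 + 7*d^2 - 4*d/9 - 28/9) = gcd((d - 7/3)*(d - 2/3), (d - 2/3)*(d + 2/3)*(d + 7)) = d - 2/3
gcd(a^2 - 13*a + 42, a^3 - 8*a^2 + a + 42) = a - 7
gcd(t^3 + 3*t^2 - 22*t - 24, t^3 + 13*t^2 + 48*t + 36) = t^2 + 7*t + 6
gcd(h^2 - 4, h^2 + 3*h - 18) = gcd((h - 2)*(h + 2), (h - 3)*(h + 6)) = 1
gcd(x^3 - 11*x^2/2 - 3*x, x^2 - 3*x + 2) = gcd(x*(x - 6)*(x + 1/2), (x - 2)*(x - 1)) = 1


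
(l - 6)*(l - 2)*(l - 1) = l^3 - 9*l^2 + 20*l - 12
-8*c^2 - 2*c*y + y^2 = (-4*c + y)*(2*c + y)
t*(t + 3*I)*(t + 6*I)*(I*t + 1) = I*t^4 - 8*t^3 - 9*I*t^2 - 18*t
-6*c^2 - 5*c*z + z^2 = (-6*c + z)*(c + z)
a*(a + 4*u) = a^2 + 4*a*u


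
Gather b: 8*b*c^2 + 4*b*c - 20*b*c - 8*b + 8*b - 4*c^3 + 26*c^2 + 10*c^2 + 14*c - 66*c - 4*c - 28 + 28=b*(8*c^2 - 16*c) - 4*c^3 + 36*c^2 - 56*c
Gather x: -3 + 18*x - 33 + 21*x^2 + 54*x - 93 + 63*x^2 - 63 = 84*x^2 + 72*x - 192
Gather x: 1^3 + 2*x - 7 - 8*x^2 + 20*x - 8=-8*x^2 + 22*x - 14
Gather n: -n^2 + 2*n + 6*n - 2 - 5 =-n^2 + 8*n - 7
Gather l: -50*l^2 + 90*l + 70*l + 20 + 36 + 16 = -50*l^2 + 160*l + 72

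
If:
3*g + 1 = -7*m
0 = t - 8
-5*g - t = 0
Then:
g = -8/5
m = 19/35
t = 8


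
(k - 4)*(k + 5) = k^2 + k - 20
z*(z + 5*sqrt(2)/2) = z^2 + 5*sqrt(2)*z/2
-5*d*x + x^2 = x*(-5*d + x)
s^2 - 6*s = s*(s - 6)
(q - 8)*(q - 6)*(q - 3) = q^3 - 17*q^2 + 90*q - 144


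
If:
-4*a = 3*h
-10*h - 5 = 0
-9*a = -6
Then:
No Solution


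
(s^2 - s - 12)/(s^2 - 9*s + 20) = (s + 3)/(s - 5)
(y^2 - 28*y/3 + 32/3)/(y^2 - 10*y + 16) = (y - 4/3)/(y - 2)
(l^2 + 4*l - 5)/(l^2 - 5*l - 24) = (-l^2 - 4*l + 5)/(-l^2 + 5*l + 24)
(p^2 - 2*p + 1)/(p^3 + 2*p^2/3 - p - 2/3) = 3*(p - 1)/(3*p^2 + 5*p + 2)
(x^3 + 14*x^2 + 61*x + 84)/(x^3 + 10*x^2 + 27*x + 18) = (x^2 + 11*x + 28)/(x^2 + 7*x + 6)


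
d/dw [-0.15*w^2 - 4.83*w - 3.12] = -0.3*w - 4.83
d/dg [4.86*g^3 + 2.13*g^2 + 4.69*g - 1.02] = 14.58*g^2 + 4.26*g + 4.69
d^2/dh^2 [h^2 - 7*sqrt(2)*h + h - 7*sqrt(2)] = 2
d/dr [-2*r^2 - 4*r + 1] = -4*r - 4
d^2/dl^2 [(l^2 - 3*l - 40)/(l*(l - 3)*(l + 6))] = 2*(l^6 - 9*l^5 - 213*l^4 - 987*l^3 + 1080*l^2 + 6480*l - 12960)/(l^3*(l^6 + 9*l^5 - 27*l^4 - 297*l^3 + 486*l^2 + 2916*l - 5832))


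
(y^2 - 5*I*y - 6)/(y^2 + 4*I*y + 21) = (y - 2*I)/(y + 7*I)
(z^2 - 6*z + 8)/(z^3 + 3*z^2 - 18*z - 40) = (z - 2)/(z^2 + 7*z + 10)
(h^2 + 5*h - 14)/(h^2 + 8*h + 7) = (h - 2)/(h + 1)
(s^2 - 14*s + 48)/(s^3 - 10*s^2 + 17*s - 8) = (s - 6)/(s^2 - 2*s + 1)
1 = 1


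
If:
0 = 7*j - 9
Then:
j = 9/7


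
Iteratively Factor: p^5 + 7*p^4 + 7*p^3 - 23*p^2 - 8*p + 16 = (p + 1)*(p^4 + 6*p^3 + p^2 - 24*p + 16) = (p - 1)*(p + 1)*(p^3 + 7*p^2 + 8*p - 16) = (p - 1)*(p + 1)*(p + 4)*(p^2 + 3*p - 4) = (p - 1)*(p + 1)*(p + 4)^2*(p - 1)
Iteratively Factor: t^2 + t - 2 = (t - 1)*(t + 2)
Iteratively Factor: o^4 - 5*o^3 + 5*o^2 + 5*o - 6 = (o - 3)*(o^3 - 2*o^2 - o + 2) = (o - 3)*(o - 1)*(o^2 - o - 2) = (o - 3)*(o - 1)*(o + 1)*(o - 2)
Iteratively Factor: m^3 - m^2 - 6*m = (m)*(m^2 - m - 6) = m*(m - 3)*(m + 2)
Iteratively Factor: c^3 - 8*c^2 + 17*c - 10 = (c - 2)*(c^2 - 6*c + 5) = (c - 5)*(c - 2)*(c - 1)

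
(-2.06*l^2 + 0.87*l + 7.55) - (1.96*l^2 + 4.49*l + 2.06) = -4.02*l^2 - 3.62*l + 5.49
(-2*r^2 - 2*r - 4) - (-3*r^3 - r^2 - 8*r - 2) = 3*r^3 - r^2 + 6*r - 2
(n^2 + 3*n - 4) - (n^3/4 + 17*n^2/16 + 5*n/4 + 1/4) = -n^3/4 - n^2/16 + 7*n/4 - 17/4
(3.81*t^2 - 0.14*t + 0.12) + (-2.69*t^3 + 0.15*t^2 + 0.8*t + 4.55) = -2.69*t^3 + 3.96*t^2 + 0.66*t + 4.67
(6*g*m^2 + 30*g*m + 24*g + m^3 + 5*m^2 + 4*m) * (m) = 6*g*m^3 + 30*g*m^2 + 24*g*m + m^4 + 5*m^3 + 4*m^2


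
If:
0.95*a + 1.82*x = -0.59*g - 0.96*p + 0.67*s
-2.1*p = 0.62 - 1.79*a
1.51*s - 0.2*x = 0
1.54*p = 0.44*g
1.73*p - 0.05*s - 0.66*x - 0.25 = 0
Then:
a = 0.39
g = 0.13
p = 0.04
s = -0.04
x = -0.28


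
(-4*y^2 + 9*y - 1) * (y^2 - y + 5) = -4*y^4 + 13*y^3 - 30*y^2 + 46*y - 5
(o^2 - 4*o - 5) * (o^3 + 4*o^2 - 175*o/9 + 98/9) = o^5 - 364*o^3/9 + 206*o^2/3 + 161*o/3 - 490/9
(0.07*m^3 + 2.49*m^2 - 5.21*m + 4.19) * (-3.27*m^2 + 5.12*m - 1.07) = -0.2289*m^5 - 7.7839*m^4 + 29.7106*m^3 - 43.0408*m^2 + 27.0275*m - 4.4833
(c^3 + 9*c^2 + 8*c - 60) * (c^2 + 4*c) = c^5 + 13*c^4 + 44*c^3 - 28*c^2 - 240*c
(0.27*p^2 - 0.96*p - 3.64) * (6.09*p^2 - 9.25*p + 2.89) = 1.6443*p^4 - 8.3439*p^3 - 12.5073*p^2 + 30.8956*p - 10.5196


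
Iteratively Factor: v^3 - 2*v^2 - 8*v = (v + 2)*(v^2 - 4*v) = (v - 4)*(v + 2)*(v)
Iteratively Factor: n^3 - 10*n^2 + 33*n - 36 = (n - 3)*(n^2 - 7*n + 12) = (n - 3)^2*(n - 4)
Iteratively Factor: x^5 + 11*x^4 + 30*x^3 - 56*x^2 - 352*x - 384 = (x + 4)*(x^4 + 7*x^3 + 2*x^2 - 64*x - 96) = (x + 2)*(x + 4)*(x^3 + 5*x^2 - 8*x - 48) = (x + 2)*(x + 4)^2*(x^2 + x - 12) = (x - 3)*(x + 2)*(x + 4)^2*(x + 4)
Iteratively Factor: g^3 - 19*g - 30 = (g - 5)*(g^2 + 5*g + 6) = (g - 5)*(g + 3)*(g + 2)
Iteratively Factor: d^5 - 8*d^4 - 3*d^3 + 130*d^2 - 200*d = (d - 2)*(d^4 - 6*d^3 - 15*d^2 + 100*d) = (d - 5)*(d - 2)*(d^3 - d^2 - 20*d) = (d - 5)^2*(d - 2)*(d^2 + 4*d) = (d - 5)^2*(d - 2)*(d + 4)*(d)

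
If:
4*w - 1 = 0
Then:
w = 1/4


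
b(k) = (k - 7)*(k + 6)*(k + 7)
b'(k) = (k - 7)*(k + 6) + (k - 7)*(k + 7) + (k + 6)*(k + 7)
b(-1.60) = -204.34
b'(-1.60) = -60.52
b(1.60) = -352.94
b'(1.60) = -22.12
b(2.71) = -362.82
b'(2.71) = 5.55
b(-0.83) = -249.77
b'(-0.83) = -56.89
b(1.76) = -356.20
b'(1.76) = -18.59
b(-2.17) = -169.63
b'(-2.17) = -60.91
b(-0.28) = -279.83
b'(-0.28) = -52.12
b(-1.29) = -222.95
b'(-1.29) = -59.49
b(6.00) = -156.00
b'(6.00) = 131.00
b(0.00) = -294.00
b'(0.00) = -49.00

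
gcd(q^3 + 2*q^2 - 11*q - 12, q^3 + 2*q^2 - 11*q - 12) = q^3 + 2*q^2 - 11*q - 12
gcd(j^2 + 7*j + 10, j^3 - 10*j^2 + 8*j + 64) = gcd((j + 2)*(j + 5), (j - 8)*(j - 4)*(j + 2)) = j + 2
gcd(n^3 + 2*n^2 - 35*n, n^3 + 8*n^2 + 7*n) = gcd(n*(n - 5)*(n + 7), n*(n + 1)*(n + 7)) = n^2 + 7*n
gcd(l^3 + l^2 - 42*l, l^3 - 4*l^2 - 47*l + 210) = l^2 + l - 42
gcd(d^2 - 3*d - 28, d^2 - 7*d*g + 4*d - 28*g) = d + 4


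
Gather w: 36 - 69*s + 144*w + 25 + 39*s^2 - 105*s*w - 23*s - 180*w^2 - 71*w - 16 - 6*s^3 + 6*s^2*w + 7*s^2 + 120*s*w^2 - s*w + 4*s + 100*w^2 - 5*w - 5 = -6*s^3 + 46*s^2 - 88*s + w^2*(120*s - 80) + w*(6*s^2 - 106*s + 68) + 40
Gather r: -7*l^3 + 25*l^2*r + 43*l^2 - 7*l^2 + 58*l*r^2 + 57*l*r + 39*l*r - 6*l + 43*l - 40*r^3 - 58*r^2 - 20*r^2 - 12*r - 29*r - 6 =-7*l^3 + 36*l^2 + 37*l - 40*r^3 + r^2*(58*l - 78) + r*(25*l^2 + 96*l - 41) - 6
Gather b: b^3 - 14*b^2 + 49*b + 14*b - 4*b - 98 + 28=b^3 - 14*b^2 + 59*b - 70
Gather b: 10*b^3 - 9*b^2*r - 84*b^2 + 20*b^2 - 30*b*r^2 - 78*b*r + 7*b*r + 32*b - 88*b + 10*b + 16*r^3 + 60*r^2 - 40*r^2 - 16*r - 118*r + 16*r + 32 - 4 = 10*b^3 + b^2*(-9*r - 64) + b*(-30*r^2 - 71*r - 46) + 16*r^3 + 20*r^2 - 118*r + 28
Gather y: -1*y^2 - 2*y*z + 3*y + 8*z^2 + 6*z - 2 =-y^2 + y*(3 - 2*z) + 8*z^2 + 6*z - 2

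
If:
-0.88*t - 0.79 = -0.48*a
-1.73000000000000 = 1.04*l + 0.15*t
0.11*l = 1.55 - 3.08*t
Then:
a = 2.68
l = -1.75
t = 0.57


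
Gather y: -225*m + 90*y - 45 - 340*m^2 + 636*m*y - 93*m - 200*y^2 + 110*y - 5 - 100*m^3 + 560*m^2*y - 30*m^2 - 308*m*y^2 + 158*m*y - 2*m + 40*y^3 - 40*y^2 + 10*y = -100*m^3 - 370*m^2 - 320*m + 40*y^3 + y^2*(-308*m - 240) + y*(560*m^2 + 794*m + 210) - 50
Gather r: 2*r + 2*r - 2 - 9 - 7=4*r - 18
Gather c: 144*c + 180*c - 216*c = 108*c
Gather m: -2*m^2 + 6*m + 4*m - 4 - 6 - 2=-2*m^2 + 10*m - 12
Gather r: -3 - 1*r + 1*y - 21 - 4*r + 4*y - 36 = -5*r + 5*y - 60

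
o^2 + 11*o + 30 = (o + 5)*(o + 6)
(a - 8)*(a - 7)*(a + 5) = a^3 - 10*a^2 - 19*a + 280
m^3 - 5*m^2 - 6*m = m*(m - 6)*(m + 1)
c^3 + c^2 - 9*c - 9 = (c - 3)*(c + 1)*(c + 3)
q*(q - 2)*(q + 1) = q^3 - q^2 - 2*q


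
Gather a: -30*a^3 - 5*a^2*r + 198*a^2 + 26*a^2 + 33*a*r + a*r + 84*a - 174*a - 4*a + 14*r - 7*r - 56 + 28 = -30*a^3 + a^2*(224 - 5*r) + a*(34*r - 94) + 7*r - 28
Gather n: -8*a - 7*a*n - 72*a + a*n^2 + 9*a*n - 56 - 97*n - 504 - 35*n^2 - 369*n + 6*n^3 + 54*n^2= -80*a + 6*n^3 + n^2*(a + 19) + n*(2*a - 466) - 560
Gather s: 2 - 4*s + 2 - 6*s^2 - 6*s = -6*s^2 - 10*s + 4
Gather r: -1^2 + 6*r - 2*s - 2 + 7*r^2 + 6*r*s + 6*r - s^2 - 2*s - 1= 7*r^2 + r*(6*s + 12) - s^2 - 4*s - 4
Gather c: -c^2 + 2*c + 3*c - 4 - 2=-c^2 + 5*c - 6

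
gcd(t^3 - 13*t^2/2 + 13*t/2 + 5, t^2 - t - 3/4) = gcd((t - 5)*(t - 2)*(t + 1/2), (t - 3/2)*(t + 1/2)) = t + 1/2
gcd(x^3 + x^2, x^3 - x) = x^2 + x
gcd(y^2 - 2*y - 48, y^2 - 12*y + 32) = y - 8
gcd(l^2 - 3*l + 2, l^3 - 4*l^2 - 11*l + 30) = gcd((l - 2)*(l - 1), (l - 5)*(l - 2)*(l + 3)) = l - 2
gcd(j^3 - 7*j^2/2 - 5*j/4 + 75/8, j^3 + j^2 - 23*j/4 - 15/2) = j^2 - j - 15/4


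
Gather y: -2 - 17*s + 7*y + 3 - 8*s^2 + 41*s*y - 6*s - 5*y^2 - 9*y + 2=-8*s^2 - 23*s - 5*y^2 + y*(41*s - 2) + 3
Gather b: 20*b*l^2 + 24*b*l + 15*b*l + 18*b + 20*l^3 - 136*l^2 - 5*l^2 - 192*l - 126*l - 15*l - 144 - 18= b*(20*l^2 + 39*l + 18) + 20*l^3 - 141*l^2 - 333*l - 162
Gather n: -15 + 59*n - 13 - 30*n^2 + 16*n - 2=-30*n^2 + 75*n - 30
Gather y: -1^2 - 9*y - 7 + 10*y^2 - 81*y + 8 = 10*y^2 - 90*y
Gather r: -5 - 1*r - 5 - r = -2*r - 10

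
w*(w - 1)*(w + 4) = w^3 + 3*w^2 - 4*w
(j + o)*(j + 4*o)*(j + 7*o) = j^3 + 12*j^2*o + 39*j*o^2 + 28*o^3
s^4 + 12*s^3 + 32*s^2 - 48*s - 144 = (s - 2)*(s + 2)*(s + 6)^2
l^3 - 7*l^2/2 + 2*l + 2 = (l - 2)^2*(l + 1/2)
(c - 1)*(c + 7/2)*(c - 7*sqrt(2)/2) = c^3 - 7*sqrt(2)*c^2/2 + 5*c^2/2 - 35*sqrt(2)*c/4 - 7*c/2 + 49*sqrt(2)/4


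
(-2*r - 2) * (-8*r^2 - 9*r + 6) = 16*r^3 + 34*r^2 + 6*r - 12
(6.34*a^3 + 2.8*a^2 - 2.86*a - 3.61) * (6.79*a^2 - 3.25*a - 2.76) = 43.0486*a^5 - 1.593*a^4 - 46.0178*a^3 - 22.9449*a^2 + 19.6261*a + 9.9636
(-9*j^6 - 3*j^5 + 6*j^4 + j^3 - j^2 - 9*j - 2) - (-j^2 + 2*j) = -9*j^6 - 3*j^5 + 6*j^4 + j^3 - 11*j - 2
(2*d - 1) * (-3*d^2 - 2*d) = -6*d^3 - d^2 + 2*d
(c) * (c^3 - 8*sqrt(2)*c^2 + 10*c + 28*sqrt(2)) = c^4 - 8*sqrt(2)*c^3 + 10*c^2 + 28*sqrt(2)*c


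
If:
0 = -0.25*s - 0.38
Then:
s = -1.52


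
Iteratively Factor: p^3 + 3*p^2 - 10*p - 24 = (p + 4)*(p^2 - p - 6) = (p + 2)*(p + 4)*(p - 3)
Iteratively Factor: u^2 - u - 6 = (u + 2)*(u - 3)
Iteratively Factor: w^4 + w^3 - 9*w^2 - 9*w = (w)*(w^3 + w^2 - 9*w - 9) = w*(w - 3)*(w^2 + 4*w + 3) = w*(w - 3)*(w + 3)*(w + 1)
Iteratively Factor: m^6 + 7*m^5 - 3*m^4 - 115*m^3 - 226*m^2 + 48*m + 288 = (m - 4)*(m^5 + 11*m^4 + 41*m^3 + 49*m^2 - 30*m - 72) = (m - 4)*(m + 2)*(m^4 + 9*m^3 + 23*m^2 + 3*m - 36) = (m - 4)*(m + 2)*(m + 4)*(m^3 + 5*m^2 + 3*m - 9) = (m - 4)*(m + 2)*(m + 3)*(m + 4)*(m^2 + 2*m - 3) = (m - 4)*(m - 1)*(m + 2)*(m + 3)*(m + 4)*(m + 3)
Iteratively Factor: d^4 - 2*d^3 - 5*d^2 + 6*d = (d)*(d^3 - 2*d^2 - 5*d + 6) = d*(d + 2)*(d^2 - 4*d + 3) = d*(d - 3)*(d + 2)*(d - 1)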